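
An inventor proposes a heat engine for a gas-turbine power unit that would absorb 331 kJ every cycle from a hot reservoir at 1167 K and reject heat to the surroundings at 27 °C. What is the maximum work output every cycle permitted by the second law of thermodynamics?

T_C = 27 °C → 27 + 273.15 = 300.15 K.
The upper bound on efficiency is η_max = 1 − T_C/T_H = 1 − 300.15/1167.00 = 0.7428.
W_max = η_max · Q_H = 0.7428 × 331 = 246 kJ.

W_max ≈ 246 kJ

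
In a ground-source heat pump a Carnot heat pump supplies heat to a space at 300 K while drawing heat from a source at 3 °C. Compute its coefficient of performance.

T_C = 3 °C → 3 + 273.15 = 276.15 K.
For a reversible heat pump, COP_HP = T_H/(T_H − T_C) = 300.00/(300.00 − 276.15) = 12.6.

COP_HP ≈ 12.6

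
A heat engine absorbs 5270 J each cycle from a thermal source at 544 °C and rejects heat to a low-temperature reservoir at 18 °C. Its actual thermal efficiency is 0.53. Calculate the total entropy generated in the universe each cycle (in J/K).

ΔS_univ ≈ 2.06 J/K

T_H = 544 °C → 544 + 273.15 = 817.15 K.
T_C = 18 °C → 18 + 273.15 = 291.15 K.
W = η·Q_H = 0.53 × 5270 = 2793 J, so Q_C = Q_H − W = 2477 J.
The hot reservoir loses entropy Q_H/T_H = 5270/817.15 = 6.449 J/K; the cold reservoir gains Q_C/T_C = 2477/291.15 = 8.507 J/K.
ΔS_univ = −Q_H/T_H + Q_C/T_C = 2.06 J/K (> 0, since η = 0.53 < η_Carnot = 0.644).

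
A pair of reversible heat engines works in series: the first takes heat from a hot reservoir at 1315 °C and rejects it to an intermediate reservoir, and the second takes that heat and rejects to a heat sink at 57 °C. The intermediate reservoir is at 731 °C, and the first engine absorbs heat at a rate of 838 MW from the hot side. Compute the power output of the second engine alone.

T_H = 1315 °C → 1315 + 273.15 = 1588.15 K.
T_C = 57 °C → 57 + 273.15 = 330.15 K.
T_m = 731 °C → 731 + 273.15 = 1004.15 K.
Heat entering the second stage: Q_m = Q_H·(T_m/T_H) = 838 × 1004.15/1588.15 = 529.8 MW.
Second-stage efficiency η₂ = 1 − T_C/T_m = 1 − 330.15/1004.15 = 0.6712, so W₂ = η₂·Q_m = 355.6 MW.

Ẇ₂ ≈ 355.6 MW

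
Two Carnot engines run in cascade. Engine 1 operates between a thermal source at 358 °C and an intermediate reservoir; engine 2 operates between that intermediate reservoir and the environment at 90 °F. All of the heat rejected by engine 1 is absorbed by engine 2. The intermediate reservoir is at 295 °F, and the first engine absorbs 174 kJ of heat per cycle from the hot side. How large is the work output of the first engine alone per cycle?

W₁ ≈ 58.42 kJ

T_H = 358 °C → 358 + 273.15 = 631.15 K.
T_C = 90 °F → (90 − 32) × 5/9 = 32.22 °C = 305.37 K.
T_m = 295 °F → (295 − 32) × 5/9 = 146.11 °C = 419.26 K.
First-stage efficiency η₁ = 1 − T_m/T_H = 1 − 419.26/631.15 = 0.3357.
W₁ = η₁·Q_H = 0.3357 × 174 = 58.42 kJ.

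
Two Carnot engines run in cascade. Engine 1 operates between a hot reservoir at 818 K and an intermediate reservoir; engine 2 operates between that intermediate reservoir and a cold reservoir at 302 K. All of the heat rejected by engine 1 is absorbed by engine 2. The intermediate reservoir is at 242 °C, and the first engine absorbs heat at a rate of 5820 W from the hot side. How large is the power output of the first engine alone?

T_m = 242 °C → 242 + 273.15 = 515.15 K.
First-stage efficiency η₁ = 1 − T_m/T_H = 1 − 515.15/818.00 = 0.3702.
W₁ = η₁·Q_H = 0.3702 × 5820 = 2150 W.

Ẇ₁ ≈ 2150 W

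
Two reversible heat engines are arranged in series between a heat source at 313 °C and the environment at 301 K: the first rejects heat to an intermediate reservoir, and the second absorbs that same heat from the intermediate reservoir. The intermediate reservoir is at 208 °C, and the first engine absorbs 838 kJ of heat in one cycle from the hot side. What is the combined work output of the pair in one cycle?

T_H = 313 °C → 313 + 273.15 = 586.15 K.
Two reversible stages in series are equivalent to a single Carnot engine between T_H and T_C, so η_total = 1 − T_C/T_H = 1 − 301.00/586.15 = 0.4865.
W_total = η_total · Q_H = 0.4865 × 838 = 408 kJ.

W_total ≈ 408 kJ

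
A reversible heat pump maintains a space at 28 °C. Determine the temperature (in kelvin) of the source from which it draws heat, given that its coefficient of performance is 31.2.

T_C ≈ 291 K

T_H = 28 °C → 28 + 273.15 = 301.15 K.
COP_HP = T_H/(T_H − T_C) ⇒ T_C = T_H·(COP_HP − 1)/COP_HP = 301.15 × (31.2 − 1)/31.2 = 291 K.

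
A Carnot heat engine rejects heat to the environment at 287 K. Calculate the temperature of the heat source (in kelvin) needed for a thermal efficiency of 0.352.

From η = 1 − T_C/T_H, solving for T_H gives T_H = T_C/(1 − η) = 287.00/(1 − 0.352) = 442.9 K.

T_H ≈ 442.9 K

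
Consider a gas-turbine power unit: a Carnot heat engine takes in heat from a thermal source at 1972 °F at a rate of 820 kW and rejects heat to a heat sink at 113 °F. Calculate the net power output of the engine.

Ẇ ≈ 627 kW

T_H = 1972 °F → (1972 − 32) × 5/9 = 1077.78 °C = 1350.93 K.
T_C = 113 °F → (113 − 32) × 5/9 = 45.00 °C = 318.15 K.
Since the cycle is reversible, η = 1 − T_C/T_H = 1 − 318.15/1350.93 = 0.7645.
W = η·Q_H = 0.7645 × 820 = 627 kW.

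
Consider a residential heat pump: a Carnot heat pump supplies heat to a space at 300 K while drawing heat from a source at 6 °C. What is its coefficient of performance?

COP_HP ≈ 14.4

T_C = 6 °C → 6 + 273.15 = 279.15 K.
For a reversible heat pump, COP_HP = T_H/(T_H − T_C) = 300.00/(300.00 − 279.15) = 14.4.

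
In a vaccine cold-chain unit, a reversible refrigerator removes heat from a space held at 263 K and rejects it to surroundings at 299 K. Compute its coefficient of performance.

COP_R ≈ 7.31

The reversible coefficient of performance is COP_R = T_C/(T_H − T_C) = 263.00/(299.00 − 263.00) = 7.31.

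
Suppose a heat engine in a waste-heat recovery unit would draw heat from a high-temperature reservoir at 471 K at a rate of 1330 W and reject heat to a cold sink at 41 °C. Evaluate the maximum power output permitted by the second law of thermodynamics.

Ẇ_max ≈ 443 W

T_C = 41 °C → 41 + 273.15 = 314.15 K.
By the Carnot theorem, η_max = 1 − T_C/T_H = 1 − 314.15/471.00 = 0.3330.
W_max = η_max · Q_H = 0.3330 × 1330 = 443 W.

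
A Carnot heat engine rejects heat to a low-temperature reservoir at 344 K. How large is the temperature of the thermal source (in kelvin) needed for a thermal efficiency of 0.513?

From η = 1 − T_C/T_H, solving for T_H gives T_H = T_C/(1 − η) = 344.00/(1 − 0.513) = 706 K.

T_H ≈ 706 K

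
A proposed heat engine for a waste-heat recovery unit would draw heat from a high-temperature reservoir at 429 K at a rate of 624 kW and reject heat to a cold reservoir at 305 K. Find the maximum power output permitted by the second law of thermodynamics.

Ẇ_max ≈ 180 kW

The second-law ceiling is the Carnot efficiency, η_max = 1 − T_C/T_H = 1 − 305.00/429.00 = 0.2890.
W_max = η_max · Q_H = 0.2890 × 624 = 180 kW.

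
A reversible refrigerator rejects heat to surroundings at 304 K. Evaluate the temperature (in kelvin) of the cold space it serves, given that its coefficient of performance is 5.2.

COP_R = T_C/(T_H − T_C) ⇒ T_C = T_H·COP_R/(1 + COP_R) = 304.00 × 5.2/(1 + 5.2) = 255.0 K.

T_C ≈ 255.0 K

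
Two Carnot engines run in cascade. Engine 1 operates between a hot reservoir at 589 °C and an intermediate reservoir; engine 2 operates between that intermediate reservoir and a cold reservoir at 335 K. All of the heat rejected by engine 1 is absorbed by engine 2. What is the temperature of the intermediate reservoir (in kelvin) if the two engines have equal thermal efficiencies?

T_H = 589 °C → 589 + 273.15 = 862.15 K.
Equal efficiencies require 1 − T_m/T_H = 1 − T_C/T_m, i.e. T_m/T_H = T_C/T_m, so T_m = √(T_H·T_C) = √(862.15 × 335.00) = 537.4 K.

T_m ≈ 537.4 K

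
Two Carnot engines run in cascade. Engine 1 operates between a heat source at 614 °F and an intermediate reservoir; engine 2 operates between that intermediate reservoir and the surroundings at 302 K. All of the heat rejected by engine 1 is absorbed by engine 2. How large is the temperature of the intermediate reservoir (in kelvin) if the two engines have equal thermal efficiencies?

T_m ≈ 424.4 K

T_H = 614 °F → (614 − 32) × 5/9 = 323.33 °C = 596.48 K.
Equal efficiencies require 1 − T_m/T_H = 1 − T_C/T_m, i.e. T_m/T_H = T_C/T_m, so T_m = √(T_H·T_C) = √(596.48 × 302.00) = 424.4 K.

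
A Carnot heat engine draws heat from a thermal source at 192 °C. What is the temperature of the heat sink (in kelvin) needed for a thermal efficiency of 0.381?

T_C ≈ 287.9 K

T_H = 192 °C → 192 + 273.15 = 465.15 K.
From η = 1 − T_C/T_H, T_C = T_H·(1 − η) = 465.15 × (1 − 0.381) = 287.9 K.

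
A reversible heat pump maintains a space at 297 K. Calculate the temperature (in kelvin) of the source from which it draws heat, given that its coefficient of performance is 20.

T_C ≈ 282 K

COP_HP = T_H/(T_H − T_C) ⇒ T_C = T_H·(COP_HP − 1)/COP_HP = 297.00 × (20 − 1)/20 = 282 K.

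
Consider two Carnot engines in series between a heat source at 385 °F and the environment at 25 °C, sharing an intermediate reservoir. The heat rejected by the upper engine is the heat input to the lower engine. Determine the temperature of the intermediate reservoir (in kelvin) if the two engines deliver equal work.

T_m ≈ 384 K

T_H = 385 °F → (385 − 32) × 5/9 = 196.11 °C = 469.26 K.
T_C = 25 °C → 25 + 273.15 = 298.15 K.
For reversible stages Q_m = Q_H·(T_m/T_H). Setting W₁ = Q_H(1 − T_m/T_H) equal to W₂ = Q_m(1 − T_C/T_m) = Q_H·(T_m − T_C)/T_H gives T_H − T_m = T_m − T_C, so T_m = (T_H + T_C)/2 = (469.26 + 298.15)/2 = 384 K.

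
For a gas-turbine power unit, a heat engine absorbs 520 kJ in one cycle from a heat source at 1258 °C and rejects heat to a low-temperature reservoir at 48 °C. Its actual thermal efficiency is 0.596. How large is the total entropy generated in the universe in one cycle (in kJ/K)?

T_H = 1258 °C → 1258 + 273.15 = 1531.15 K.
T_C = 48 °C → 48 + 273.15 = 321.15 K.
W = η·Q_H = 0.596 × 520 = 309.9 kJ, so Q_C = Q_H − W = 210.1 kJ.
Entropy balance on the reservoirs: −Q_H/T_H = -0.3396 kJ/K, +Q_C/T_C = 0.6541 kJ/K.
ΔS_univ = −Q_H/T_H + Q_C/T_C = 0.3145 kJ/K (> 0, since η = 0.596 < η_Carnot = 0.790).

ΔS_univ ≈ 0.3145 kJ/K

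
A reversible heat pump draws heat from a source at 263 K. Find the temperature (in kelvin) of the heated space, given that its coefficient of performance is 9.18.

COP_HP = T_H/(T_H − T_C) ⇒ T_H = T_C·COP_HP/(COP_HP − 1) = 263.00 × 9.18/(9.18 − 1) = 295 K.

T_H ≈ 295 K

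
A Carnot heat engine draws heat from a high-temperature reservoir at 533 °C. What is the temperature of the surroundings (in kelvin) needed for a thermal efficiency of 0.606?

T_C ≈ 317.6 K

T_H = 533 °C → 533 + 273.15 = 806.15 K.
From η = 1 − T_C/T_H, T_C = T_H·(1 − η) = 806.15 × (1 − 0.606) = 317.6 K.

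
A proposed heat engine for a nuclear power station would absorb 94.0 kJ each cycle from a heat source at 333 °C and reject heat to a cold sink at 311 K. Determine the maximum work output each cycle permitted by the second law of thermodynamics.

T_H = 333 °C → 333 + 273.15 = 606.15 K.
The second-law ceiling is the Carnot efficiency, η_max = 1 − T_C/T_H = 1 − 311.00/606.15 = 0.4869.
W_max = η_max · Q_H = 0.4869 × 94.0 = 45.8 kJ.

W_max ≈ 45.8 kJ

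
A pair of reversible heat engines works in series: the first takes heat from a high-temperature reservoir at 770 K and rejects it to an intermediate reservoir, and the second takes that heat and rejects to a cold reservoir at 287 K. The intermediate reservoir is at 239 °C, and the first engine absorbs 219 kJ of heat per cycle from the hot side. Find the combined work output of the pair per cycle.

Two reversible stages in series are equivalent to a single Carnot engine between T_H and T_C, so η_total = 1 − T_C/T_H = 1 − 287.00/770.00 = 0.6273.
W_total = η_total · Q_H = 0.6273 × 219 = 137 kJ.

W_total ≈ 137 kJ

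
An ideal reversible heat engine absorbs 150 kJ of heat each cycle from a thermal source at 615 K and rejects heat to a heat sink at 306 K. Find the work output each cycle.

W ≈ 75.4 kJ

For a reversible engine, η = 1 − T_C/T_H = 1 − 306.00/615.00 = 0.5024.
W = η·Q_H = 0.5024 × 150 = 75.4 kJ.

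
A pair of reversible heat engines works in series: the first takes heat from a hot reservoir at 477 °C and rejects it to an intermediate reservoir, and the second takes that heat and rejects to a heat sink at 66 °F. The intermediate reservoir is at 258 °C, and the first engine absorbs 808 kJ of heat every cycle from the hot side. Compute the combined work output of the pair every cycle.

W_total ≈ 493 kJ

T_H = 477 °C → 477 + 273.15 = 750.15 K.
T_C = 66 °F → (66 − 32) × 5/9 = 18.89 °C = 292.04 K.
Two reversible stages in series are equivalent to a single Carnot engine between T_H and T_C, so η_total = 1 − T_C/T_H = 1 − 292.04/750.15 = 0.6107.
W_total = η_total · Q_H = 0.6107 × 808 = 493 kJ.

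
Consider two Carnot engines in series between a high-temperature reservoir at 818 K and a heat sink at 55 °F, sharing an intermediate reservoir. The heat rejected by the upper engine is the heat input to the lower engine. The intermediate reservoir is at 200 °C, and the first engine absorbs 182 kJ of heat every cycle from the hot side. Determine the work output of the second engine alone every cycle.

W₂ ≈ 41.7 kJ

T_C = 55 °F → (55 − 32) × 5/9 = 12.78 °C = 285.93 K.
T_m = 200 °C → 200 + 273.15 = 473.15 K.
Heat entering the second stage: Q_m = Q_H·(T_m/T_H) = 182 × 473.15/818.00 = 105 kJ.
Second-stage efficiency η₂ = 1 − T_C/T_m = 1 − 285.93/473.15 = 0.3957, so W₂ = η₂·Q_m = 41.7 kJ.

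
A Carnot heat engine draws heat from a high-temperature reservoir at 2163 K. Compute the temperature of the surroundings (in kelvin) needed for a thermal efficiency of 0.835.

From η = 1 − T_C/T_H, T_C = T_H·(1 − η) = 2163.00 × (1 − 0.835) = 357 K.

T_C ≈ 357 K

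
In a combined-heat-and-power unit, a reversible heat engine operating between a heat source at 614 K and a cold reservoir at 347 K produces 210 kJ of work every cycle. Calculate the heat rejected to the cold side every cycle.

For a reversible engine, η = 1 − T_C/T_H = 1 − 347.00/614.00 = 0.4349.
Since Q_C/Q_H = T_C/T_H and Q_H = W/η, Q_C = W·T_C/(T_H − T_C) = 210 × 347.00/267.00 = 273 kJ.

Q_C ≈ 273 kJ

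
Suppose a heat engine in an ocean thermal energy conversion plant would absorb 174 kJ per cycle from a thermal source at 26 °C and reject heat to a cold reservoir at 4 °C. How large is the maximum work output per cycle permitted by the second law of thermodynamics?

W_max ≈ 12.8 kJ

T_H = 26 °C → 26 + 273.15 = 299.15 K.
T_C = 4 °C → 4 + 273.15 = 277.15 K.
No engine can exceed the Carnot limit: η_max = 1 − T_C/T_H = 1 − 277.15/299.15 = 0.0735.
W_max = η_max · Q_H = 0.0735 × 174 = 12.8 kJ.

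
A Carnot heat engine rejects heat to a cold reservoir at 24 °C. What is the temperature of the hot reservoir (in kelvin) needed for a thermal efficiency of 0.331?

T_H ≈ 444 K

T_C = 24 °C → 24 + 273.15 = 297.15 K.
From η = 1 − T_C/T_H, solving for T_H gives T_H = T_C/(1 − η) = 297.15/(1 − 0.331) = 444 K.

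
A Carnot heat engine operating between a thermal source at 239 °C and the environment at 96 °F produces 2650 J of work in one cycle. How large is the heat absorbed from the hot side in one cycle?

Q_H ≈ 6670 J

T_H = 239 °C → 239 + 273.15 = 512.15 K.
T_C = 96 °F → (96 − 32) × 5/9 = 35.56 °C = 308.71 K.
Since the cycle is reversible, η = 1 − T_C/T_H = 1 − 308.71/512.15 = 0.3972.
Q_H = W/η = 2650/0.3972 = 6670 J.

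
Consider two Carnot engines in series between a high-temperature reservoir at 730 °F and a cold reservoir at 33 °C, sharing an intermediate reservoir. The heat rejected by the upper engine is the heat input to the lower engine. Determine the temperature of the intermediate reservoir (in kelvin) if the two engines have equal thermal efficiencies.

T_m ≈ 449.8 K

T_H = 730 °F → (730 − 32) × 5/9 = 387.78 °C = 660.93 K.
T_C = 33 °C → 33 + 273.15 = 306.15 K.
Equal efficiencies require 1 − T_m/T_H = 1 − T_C/T_m, i.e. T_m/T_H = T_C/T_m, so T_m = √(T_H·T_C) = √(660.93 × 306.15) = 449.8 K.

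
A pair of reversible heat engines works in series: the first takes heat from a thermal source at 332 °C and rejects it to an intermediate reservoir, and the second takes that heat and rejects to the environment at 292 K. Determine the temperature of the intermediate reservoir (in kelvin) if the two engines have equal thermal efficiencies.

T_H = 332 °C → 332 + 273.15 = 605.15 K.
Equal efficiencies require 1 − T_m/T_H = 1 − T_C/T_m, i.e. T_m/T_H = T_C/T_m, so T_m = √(T_H·T_C) = √(605.15 × 292.00) = 420 K.

T_m ≈ 420 K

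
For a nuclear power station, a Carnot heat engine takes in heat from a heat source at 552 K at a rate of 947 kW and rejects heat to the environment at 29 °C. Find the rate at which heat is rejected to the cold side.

Q̇_C ≈ 518 kW

T_C = 29 °C → 29 + 273.15 = 302.15 K.
Carnot efficiency: η = 1 − T_C/T_H = 1 − 302.15/552.00 = 0.4526.
For a reversible cycle Q_C/Q_H = T_C/T_H, so Q_C = 947 × 302.15/552.00 = 518 kW.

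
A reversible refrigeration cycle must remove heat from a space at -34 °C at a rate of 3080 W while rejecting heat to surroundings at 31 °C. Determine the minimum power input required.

T_H = 31 °C → 31 + 273.15 = 304.15 K.
T_C = -34 °C → -34 + 273.15 = 239.15 K.
The reversible coefficient of performance is COP_R = T_C/(T_H − T_C) = 239.15/65.00 = 3.6792.
W = Q_C/COP_R = 3080/3.6792 = 837.1 W.

Ẇ_in ≈ 837.1 W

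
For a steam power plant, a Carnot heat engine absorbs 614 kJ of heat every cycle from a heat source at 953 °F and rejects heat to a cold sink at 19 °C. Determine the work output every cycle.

T_H = 953 °F → (953 − 32) × 5/9 = 511.67 °C = 784.82 K.
T_C = 19 °C → 19 + 273.15 = 292.15 K.
Since the cycle is reversible, η = 1 − T_C/T_H = 1 − 292.15/784.82 = 0.6277.
W = η·Q_H = 0.6277 × 614 = 385 kJ.

W ≈ 385 kJ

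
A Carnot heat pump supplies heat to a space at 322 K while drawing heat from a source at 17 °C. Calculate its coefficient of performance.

T_C = 17 °C → 17 + 273.15 = 290.15 K.
For a reversible heat pump, COP_HP = T_H/(T_H − T_C) = 322.00/(322.00 − 290.15) = 10.1.

COP_HP ≈ 10.1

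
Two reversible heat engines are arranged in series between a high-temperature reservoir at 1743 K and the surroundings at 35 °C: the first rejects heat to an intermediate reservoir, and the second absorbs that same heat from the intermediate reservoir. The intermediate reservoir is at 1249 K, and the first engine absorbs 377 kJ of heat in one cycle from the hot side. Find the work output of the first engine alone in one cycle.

T_C = 35 °C → 35 + 273.15 = 308.15 K.
First-stage efficiency η₁ = 1 − T_m/T_H = 1 − 1249.00/1743.00 = 0.2834.
W₁ = η₁·Q_H = 0.2834 × 377 = 106.8 kJ.

W₁ ≈ 106.8 kJ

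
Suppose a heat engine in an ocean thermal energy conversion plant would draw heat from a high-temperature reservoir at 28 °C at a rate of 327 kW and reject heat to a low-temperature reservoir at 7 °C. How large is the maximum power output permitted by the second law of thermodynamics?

Ẇ_max ≈ 22.80 kW

T_H = 28 °C → 28 + 273.15 = 301.15 K.
T_C = 7 °C → 7 + 273.15 = 280.15 K.
The second-law ceiling is the Carnot efficiency, η_max = 1 − T_C/T_H = 1 − 280.15/301.15 = 0.0697.
W_max = η_max · Q_H = 0.0697 × 327 = 22.80 kW.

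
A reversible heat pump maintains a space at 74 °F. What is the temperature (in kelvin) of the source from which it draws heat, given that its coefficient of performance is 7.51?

T_H = 74 °F → (74 − 32) × 5/9 = 23.33 °C = 296.48 K.
COP_HP = T_H/(T_H − T_C) ⇒ T_C = T_H·(COP_HP − 1)/COP_HP = 296.48 × (7.51 − 1)/7.51 = 257 K.

T_C ≈ 257 K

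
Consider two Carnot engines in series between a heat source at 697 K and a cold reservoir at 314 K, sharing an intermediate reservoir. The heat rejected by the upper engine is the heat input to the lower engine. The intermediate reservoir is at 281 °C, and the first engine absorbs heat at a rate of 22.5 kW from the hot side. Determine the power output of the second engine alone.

Ẇ₂ ≈ 7.75 kW

T_m = 281 °C → 281 + 273.15 = 554.15 K.
Heat entering the second stage: Q_m = Q_H·(T_m/T_H) = 22.5 × 554.15/697.00 = 17.9 kW.
Second-stage efficiency η₂ = 1 − T_C/T_m = 1 − 314.00/554.15 = 0.4334, so W₂ = η₂·Q_m = 7.75 kW.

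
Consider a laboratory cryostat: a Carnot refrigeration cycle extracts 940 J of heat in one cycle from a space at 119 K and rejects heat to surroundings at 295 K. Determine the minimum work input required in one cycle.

W_in ≈ 1390 J

COP_R = T_C/(T_H − T_C) = 119.00/176.00 = 0.6761.
W = Q_C/COP_R = 940/0.6761 = 1390 J.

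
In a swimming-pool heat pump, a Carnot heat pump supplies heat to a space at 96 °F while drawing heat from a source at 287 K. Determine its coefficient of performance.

T_H = 96 °F → (96 − 32) × 5/9 = 35.56 °C = 308.71 K.
The Carnot heat-pump COP is COP_HP = T_H/(T_H − T_C) = 308.71/(308.71 − 287.00) = 14.2.

COP_HP ≈ 14.2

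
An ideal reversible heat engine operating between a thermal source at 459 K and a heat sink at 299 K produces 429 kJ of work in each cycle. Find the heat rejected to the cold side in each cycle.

Q_C ≈ 802 kJ

For a reversible engine, η = 1 − T_C/T_H = 1 − 299.00/459.00 = 0.3486.
Since Q_C/Q_H = T_C/T_H and Q_H = W/η, Q_C = W·T_C/(T_H − T_C) = 429 × 299.00/160.00 = 802 kJ.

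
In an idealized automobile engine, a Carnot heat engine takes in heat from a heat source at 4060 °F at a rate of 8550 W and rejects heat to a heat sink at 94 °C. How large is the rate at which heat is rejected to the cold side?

Q̇_C ≈ 1250 W

T_H = 4060 °F → (4060 − 32) × 5/9 = 2237.78 °C = 2510.93 K.
T_C = 94 °C → 94 + 273.15 = 367.15 K.
η_rev = 1 − T_C/T_H = 1 − 367.15/2510.93 = 0.8538.
For a reversible cycle Q_C/Q_H = T_C/T_H, so Q_C = 8550 × 367.15/2510.93 = 1250 W.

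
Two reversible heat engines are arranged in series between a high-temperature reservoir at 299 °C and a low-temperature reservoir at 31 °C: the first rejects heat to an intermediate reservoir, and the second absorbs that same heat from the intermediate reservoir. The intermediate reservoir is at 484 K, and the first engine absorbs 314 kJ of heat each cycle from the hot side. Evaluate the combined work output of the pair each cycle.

T_H = 299 °C → 299 + 273.15 = 572.15 K.
T_C = 31 °C → 31 + 273.15 = 304.15 K.
Two reversible stages in series are equivalent to a single Carnot engine between T_H and T_C, so η_total = 1 − T_C/T_H = 1 − 304.15/572.15 = 0.4684.
W_total = η_total · Q_H = 0.4684 × 314 = 147 kJ.

W_total ≈ 147 kJ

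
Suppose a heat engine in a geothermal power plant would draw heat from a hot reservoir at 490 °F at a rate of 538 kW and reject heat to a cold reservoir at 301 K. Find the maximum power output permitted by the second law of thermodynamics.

Ẇ_max ≈ 231 kW

T_H = 490 °F → (490 − 32) × 5/9 = 254.44 °C = 527.59 K.
The upper bound on efficiency is η_max = 1 − T_C/T_H = 1 − 301.00/527.59 = 0.4295.
W_max = η_max · Q_H = 0.4295 × 538 = 231 kW.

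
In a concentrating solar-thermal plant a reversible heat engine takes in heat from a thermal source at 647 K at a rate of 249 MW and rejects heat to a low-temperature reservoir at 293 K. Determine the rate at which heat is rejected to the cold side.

Q̇_C ≈ 112.8 MW

η_rev = 1 − T_C/T_H = 1 − 293.00/647.00 = 0.5471.
For a reversible cycle Q_C/Q_H = T_C/T_H, so Q_C = 249 × 293.00/647.00 = 112.8 MW.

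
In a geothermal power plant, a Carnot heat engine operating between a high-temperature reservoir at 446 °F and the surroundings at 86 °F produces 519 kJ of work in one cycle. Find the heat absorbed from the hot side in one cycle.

T_H = 446 °F → (446 − 32) × 5/9 = 230.00 °C = 503.15 K.
T_C = 86 °F → (86 − 32) × 5/9 = 30.00 °C = 303.15 K.
Since the cycle is reversible, η = 1 − T_C/T_H = 1 − 303.15/503.15 = 0.3975.
Q_H = W/η = 519/0.3975 = 1310 kJ.

Q_H ≈ 1310 kJ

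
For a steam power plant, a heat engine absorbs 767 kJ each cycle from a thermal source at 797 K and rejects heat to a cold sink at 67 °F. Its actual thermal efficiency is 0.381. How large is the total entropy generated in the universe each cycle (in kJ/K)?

ΔS_univ ≈ 0.660 kJ/K

T_C = 67 °F → (67 − 32) × 5/9 = 19.44 °C = 292.59 K.
W = η·Q_H = 0.381 × 767 = 292.2 kJ, so Q_C = Q_H − W = 474.8 kJ.
Reservoir entropy changes: ΔS_H = −Q_H/T_H = −767/797.00 = -0.9624 kJ/K and ΔS_C = +Q_C/T_C = 474.8/292.59 = 1.623 kJ/K.
ΔS_univ = −Q_H/T_H + Q_C/T_C = 0.660 kJ/K (> 0, since η = 0.381 < η_Carnot = 0.633).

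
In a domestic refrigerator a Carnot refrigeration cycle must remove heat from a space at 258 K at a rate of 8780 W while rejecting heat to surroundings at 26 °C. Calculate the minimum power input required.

Ẇ_in ≈ 1400 W

T_H = 26 °C → 26 + 273.15 = 299.15 K.
The reversible coefficient of performance is COP_R = T_C/(T_H − T_C) = 258.00/41.15 = 6.2697.
W = Q_C/COP_R = 8780/6.2697 = 1400 W.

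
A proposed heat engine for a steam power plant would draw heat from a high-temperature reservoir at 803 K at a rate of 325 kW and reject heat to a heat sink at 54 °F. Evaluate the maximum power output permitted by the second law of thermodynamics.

Ẇ_max ≈ 210 kW

T_C = 54 °F → (54 − 32) × 5/9 = 12.22 °C = 285.37 K.
No engine can exceed the Carnot limit: η_max = 1 − T_C/T_H = 1 − 285.37/803.00 = 0.6446.
W_max = η_max · Q_H = 0.6446 × 325 = 210 kW.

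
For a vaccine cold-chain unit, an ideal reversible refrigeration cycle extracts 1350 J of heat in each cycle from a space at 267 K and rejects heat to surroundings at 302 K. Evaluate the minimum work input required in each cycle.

W_in ≈ 177.0 J

The reversible coefficient of performance is COP_R = T_C/(T_H − T_C) = 267.00/35.00 = 7.6286.
W = Q_C/COP_R = 1350/7.6286 = 177.0 J.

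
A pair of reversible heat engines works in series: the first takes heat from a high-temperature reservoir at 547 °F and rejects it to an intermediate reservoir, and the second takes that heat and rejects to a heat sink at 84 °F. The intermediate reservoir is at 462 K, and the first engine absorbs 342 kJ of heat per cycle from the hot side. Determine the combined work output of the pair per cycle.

W_total ≈ 157 kJ

T_H = 547 °F → (547 − 32) × 5/9 = 286.11 °C = 559.26 K.
T_C = 84 °F → (84 − 32) × 5/9 = 28.89 °C = 302.04 K.
Two reversible stages in series are equivalent to a single Carnot engine between T_H and T_C, so η_total = 1 − T_C/T_H = 1 − 302.04/559.26 = 0.4599.
W_total = η_total · Q_H = 0.4599 × 342 = 157 kJ.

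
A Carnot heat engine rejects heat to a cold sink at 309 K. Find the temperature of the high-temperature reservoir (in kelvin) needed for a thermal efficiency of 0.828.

T_H ≈ 1800 K

From η = 1 − T_C/T_H, solving for T_H gives T_H = T_C/(1 − η) = 309.00/(1 − 0.828) = 1800 K.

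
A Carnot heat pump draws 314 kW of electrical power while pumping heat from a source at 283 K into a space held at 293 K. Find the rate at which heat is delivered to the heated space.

Q̇_H ≈ 9200 kW

For a reversible heat pump, COP_HP = T_H/(T_H − T_C) = 293.00/10.00 = 29.3000.
Q_H = COP_HP · W = 29.3000 × 314 = 9200 kW.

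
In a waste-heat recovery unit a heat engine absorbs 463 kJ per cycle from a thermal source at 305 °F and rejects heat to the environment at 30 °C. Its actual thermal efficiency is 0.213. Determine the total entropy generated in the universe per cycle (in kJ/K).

ΔS_univ ≈ 0.1121 kJ/K

T_H = 305 °F → (305 − 32) × 5/9 = 151.67 °C = 424.82 K.
T_C = 30 °C → 30 + 273.15 = 303.15 K.
W = η·Q_H = 0.213 × 463 = 98.62 kJ, so Q_C = Q_H − W = 364.4 kJ.
Entropy balance on the reservoirs: −Q_H/T_H = -1.090 kJ/K, +Q_C/T_C = 1.202 kJ/K.
ΔS_univ = −Q_H/T_H + Q_C/T_C = 0.1121 kJ/K (> 0, since η = 0.213 < η_Carnot = 0.286).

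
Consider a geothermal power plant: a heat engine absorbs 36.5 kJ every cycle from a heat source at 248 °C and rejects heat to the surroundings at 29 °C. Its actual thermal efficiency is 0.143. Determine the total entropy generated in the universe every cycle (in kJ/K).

T_H = 248 °C → 248 + 273.15 = 521.15 K.
T_C = 29 °C → 29 + 273.15 = 302.15 K.
W = η·Q_H = 0.143 × 36.5 = 5.219 kJ, so Q_C = Q_H − W = 31.28 kJ.
The hot reservoir loses entropy Q_H/T_H = 36.5/521.15 = 0.07004 kJ/K; the cold reservoir gains Q_C/T_C = 31.28/302.15 = 0.1035 kJ/K.
ΔS_univ = −Q_H/T_H + Q_C/T_C = 0.0335 kJ/K (> 0, since η = 0.143 < η_Carnot = 0.420).

ΔS_univ ≈ 0.0335 kJ/K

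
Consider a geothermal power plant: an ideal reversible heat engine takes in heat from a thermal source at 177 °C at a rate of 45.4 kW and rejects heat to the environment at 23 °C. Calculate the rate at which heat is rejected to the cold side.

Q̇_C ≈ 29.87 kW

T_H = 177 °C → 177 + 273.15 = 450.15 K.
T_C = 23 °C → 23 + 273.15 = 296.15 K.
η_rev = 1 − T_C/T_H = 1 − 296.15/450.15 = 0.3421.
For a reversible cycle Q_C/Q_H = T_C/T_H, so Q_C = 45.4 × 296.15/450.15 = 29.87 kW.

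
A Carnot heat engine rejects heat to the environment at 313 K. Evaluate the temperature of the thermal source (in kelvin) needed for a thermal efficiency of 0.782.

T_H ≈ 1440 K

From η = 1 − T_C/T_H, solving for T_H gives T_H = T_C/(1 − η) = 313.00/(1 − 0.782) = 1440 K.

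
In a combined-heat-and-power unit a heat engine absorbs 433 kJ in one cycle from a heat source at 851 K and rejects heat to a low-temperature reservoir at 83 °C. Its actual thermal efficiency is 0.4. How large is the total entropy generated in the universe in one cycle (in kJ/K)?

T_C = 83 °C → 83 + 273.15 = 356.15 K.
W = η·Q_H = 0.4 × 433 = 173.2 kJ, so Q_C = Q_H − W = 259.8 kJ.
Entropy balance on the reservoirs: −Q_H/T_H = -0.5088 kJ/K, +Q_C/T_C = 0.7295 kJ/K.
ΔS_univ = −Q_H/T_H + Q_C/T_C = 0.2207 kJ/K (> 0, since η = 0.4 < η_Carnot = 0.581).

ΔS_univ ≈ 0.2207 kJ/K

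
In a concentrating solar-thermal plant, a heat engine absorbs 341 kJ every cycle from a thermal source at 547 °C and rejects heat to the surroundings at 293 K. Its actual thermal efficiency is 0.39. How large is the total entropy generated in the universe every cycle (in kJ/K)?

ΔS_univ ≈ 0.2942 kJ/K

T_H = 547 °C → 547 + 273.15 = 820.15 K.
W = η·Q_H = 0.39 × 341 = 133.0 kJ, so Q_C = Q_H − W = 208.0 kJ.
Entropy balance on the reservoirs: −Q_H/T_H = -0.4158 kJ/K, +Q_C/T_C = 0.7099 kJ/K.
ΔS_univ = −Q_H/T_H + Q_C/T_C = 0.2942 kJ/K (> 0, since η = 0.39 < η_Carnot = 0.643).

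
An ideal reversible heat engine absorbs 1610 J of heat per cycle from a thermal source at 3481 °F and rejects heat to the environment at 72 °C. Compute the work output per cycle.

W ≈ 1360 J

T_H = 3481 °F → (3481 − 32) × 5/9 = 1916.11 °C = 2189.26 K.
T_C = 72 °C → 72 + 273.15 = 345.15 K.
η_rev = 1 − T_C/T_H = 1 − 345.15/2189.26 = 0.8423.
W = η·Q_H = 0.8423 × 1610 = 1360 J.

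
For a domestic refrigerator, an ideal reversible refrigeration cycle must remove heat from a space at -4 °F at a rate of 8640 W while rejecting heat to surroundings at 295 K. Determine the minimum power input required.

T_C = -4 °F → (-4 − 32) × 5/9 = -20.00 °C = 253.15 K.
The reversible coefficient of performance is COP_R = T_C/(T_H − T_C) = 253.15/41.85 = 6.0490.
W = Q_C/COP_R = 8640/6.0490 = 1430 W.

Ẇ_in ≈ 1430 W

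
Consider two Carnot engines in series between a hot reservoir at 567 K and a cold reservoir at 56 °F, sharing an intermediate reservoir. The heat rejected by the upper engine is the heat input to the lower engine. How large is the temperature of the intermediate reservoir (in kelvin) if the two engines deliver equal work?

T_m ≈ 427 K

T_C = 56 °F → (56 − 32) × 5/9 = 13.33 °C = 286.48 K.
For reversible stages Q_m = Q_H·(T_m/T_H). Setting W₁ = Q_H(1 − T_m/T_H) equal to W₂ = Q_m(1 − T_C/T_m) = Q_H·(T_m − T_C)/T_H gives T_H − T_m = T_m − T_C, so T_m = (T_H + T_C)/2 = (567.00 + 286.48)/2 = 427 K.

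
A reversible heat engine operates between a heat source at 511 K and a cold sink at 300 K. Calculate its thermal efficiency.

For a reversible engine, η = 1 − T_C/T_H = 1 − 300.00/511.00 = 0.413.

η ≈ 0.413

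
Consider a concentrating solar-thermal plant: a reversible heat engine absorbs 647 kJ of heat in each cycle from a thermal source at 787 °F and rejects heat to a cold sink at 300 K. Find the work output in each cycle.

T_H = 787 °F → (787 − 32) × 5/9 = 419.44 °C = 692.59 K.
The Carnot efficiency is η = 1 − T_C/T_H = 1 − 300.00/692.59 = 0.5668.
W = η·Q_H = 0.5668 × 647 = 367 kJ.

W ≈ 367 kJ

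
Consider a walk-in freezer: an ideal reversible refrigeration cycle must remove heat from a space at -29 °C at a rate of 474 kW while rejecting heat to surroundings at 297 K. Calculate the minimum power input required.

T_C = -29 °C → -29 + 273.15 = 244.15 K.
For a reversible refrigerator, COP_R = T_C/(T_H − T_C) = 244.15/52.85 = 4.6197.
W = Q_C/COP_R = 474/4.6197 = 103 kW.

Ẇ_in ≈ 103 kW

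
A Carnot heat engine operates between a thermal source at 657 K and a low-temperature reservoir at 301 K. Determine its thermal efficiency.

η_rev = 1 − T_C/T_H = 1 − 301.00/657.00 = 0.542.

η ≈ 0.542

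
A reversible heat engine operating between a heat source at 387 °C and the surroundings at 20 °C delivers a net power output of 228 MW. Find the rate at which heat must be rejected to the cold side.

T_H = 387 °C → 387 + 273.15 = 660.15 K.
T_C = 20 °C → 20 + 273.15 = 293.15 K.
For a reversible engine, η = 1 − T_C/T_H = 1 − 293.15/660.15 = 0.5559.
Since Q_C/Q_H = T_C/T_H and Q_H = W/η, Q_C = W·T_C/(T_H − T_C) = 228 × 293.15/367.00 = 182 MW.

Q̇_C ≈ 182 MW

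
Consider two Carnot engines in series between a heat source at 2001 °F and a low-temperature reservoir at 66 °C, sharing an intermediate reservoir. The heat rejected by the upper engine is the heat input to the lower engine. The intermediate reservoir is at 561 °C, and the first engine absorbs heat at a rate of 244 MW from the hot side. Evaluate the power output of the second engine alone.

T_H = 2001 °F → (2001 − 32) × 5/9 = 1093.89 °C = 1367.04 K.
T_C = 66 °C → 66 + 273.15 = 339.15 K.
T_m = 561 °C → 561 + 273.15 = 834.15 K.
Heat entering the second stage: Q_m = Q_H·(T_m/T_H) = 244 × 834.15/1367.04 = 149 MW.
Second-stage efficiency η₂ = 1 − T_C/T_m = 1 − 339.15/834.15 = 0.5934, so W₂ = η₂·Q_m = 88.4 MW.

Ẇ₂ ≈ 88.4 MW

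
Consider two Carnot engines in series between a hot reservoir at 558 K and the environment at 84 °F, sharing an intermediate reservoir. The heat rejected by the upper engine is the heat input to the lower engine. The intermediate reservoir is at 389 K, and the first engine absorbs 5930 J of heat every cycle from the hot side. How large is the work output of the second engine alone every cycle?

W₂ ≈ 924 J

T_C = 84 °F → (84 − 32) × 5/9 = 28.89 °C = 302.04 K.
Heat entering the second stage: Q_m = Q_H·(T_m/T_H) = 5930 × 389.00/558.00 = 4130 J.
Second-stage efficiency η₂ = 1 − T_C/T_m = 1 − 302.04/389.00 = 0.2236, so W₂ = η₂·Q_m = 924 J.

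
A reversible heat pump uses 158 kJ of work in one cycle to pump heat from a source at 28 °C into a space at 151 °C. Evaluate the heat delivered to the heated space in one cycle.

Q_H ≈ 545 kJ

T_H = 151 °C → 151 + 273.15 = 424.15 K.
T_C = 28 °C → 28 + 273.15 = 301.15 K.
COP_HP = T_H/(T_H − T_C) = 424.15/123.00 = 3.4484.
Q_H = COP_HP · W = 3.4484 × 158 = 545 kJ.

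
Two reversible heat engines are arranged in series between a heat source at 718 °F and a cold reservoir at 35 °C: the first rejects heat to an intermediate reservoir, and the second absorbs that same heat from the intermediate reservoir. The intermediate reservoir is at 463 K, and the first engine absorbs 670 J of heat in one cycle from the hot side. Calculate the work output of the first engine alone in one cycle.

T_H = 718 °F → (718 − 32) × 5/9 = 381.11 °C = 654.26 K.
T_C = 35 °C → 35 + 273.15 = 308.15 K.
First-stage efficiency η₁ = 1 − T_m/T_H = 1 − 463.00/654.26 = 0.2923.
W₁ = η₁·Q_H = 0.2923 × 670 = 195.9 J.

W₁ ≈ 195.9 J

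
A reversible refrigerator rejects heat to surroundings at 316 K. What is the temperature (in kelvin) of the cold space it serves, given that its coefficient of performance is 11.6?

COP_R = T_C/(T_H − T_C) ⇒ T_C = T_H·COP_R/(1 + COP_R) = 316.00 × 11.6/(1 + 11.6) = 291 K.

T_C ≈ 291 K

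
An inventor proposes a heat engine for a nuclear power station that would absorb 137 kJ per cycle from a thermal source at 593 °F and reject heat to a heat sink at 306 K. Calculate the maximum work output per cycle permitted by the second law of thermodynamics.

T_H = 593 °F → (593 − 32) × 5/9 = 311.67 °C = 584.82 K.
The upper bound on efficiency is η_max = 1 − T_C/T_H = 1 − 306.00/584.82 = 0.4768.
W_max = η_max · Q_H = 0.4768 × 137 = 65.32 kJ.

W_max ≈ 65.32 kJ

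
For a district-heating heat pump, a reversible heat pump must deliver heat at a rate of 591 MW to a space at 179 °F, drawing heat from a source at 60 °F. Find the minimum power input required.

Ẇ_in ≈ 110.1 MW

T_H = 179 °F → (179 − 32) × 5/9 = 81.67 °C = 354.82 K.
T_C = 60 °F → (60 − 32) × 5/9 = 15.56 °C = 288.71 K.
For a reversible heat pump, COP_HP = T_H/(T_H − T_C) = 354.82/66.11 = 5.3670.
W = Q_H/COP_HP = 591/5.3670 = 110.1 MW.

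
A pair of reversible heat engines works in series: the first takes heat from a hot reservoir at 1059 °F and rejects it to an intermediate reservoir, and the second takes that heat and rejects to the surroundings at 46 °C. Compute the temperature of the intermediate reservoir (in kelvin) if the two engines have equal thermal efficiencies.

T_m ≈ 519 K

T_H = 1059 °F → (1059 − 32) × 5/9 = 570.56 °C = 843.71 K.
T_C = 46 °C → 46 + 273.15 = 319.15 K.
Equal efficiencies require 1 − T_m/T_H = 1 − T_C/T_m, i.e. T_m/T_H = T_C/T_m, so T_m = √(T_H·T_C) = √(843.71 × 319.15) = 519 K.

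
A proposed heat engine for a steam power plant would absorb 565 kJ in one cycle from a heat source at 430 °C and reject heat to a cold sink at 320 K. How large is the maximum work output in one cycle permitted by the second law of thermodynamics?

T_H = 430 °C → 430 + 273.15 = 703.15 K.
By the Carnot theorem, η_max = 1 − T_C/T_H = 1 − 320.00/703.15 = 0.5449.
W_max = η_max · Q_H = 0.5449 × 565 = 307.9 kJ.

W_max ≈ 307.9 kJ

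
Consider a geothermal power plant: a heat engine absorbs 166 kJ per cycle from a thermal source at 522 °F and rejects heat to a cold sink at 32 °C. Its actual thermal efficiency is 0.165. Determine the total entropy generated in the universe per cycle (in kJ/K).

ΔS_univ ≈ 0.150 kJ/K

T_H = 522 °F → (522 − 32) × 5/9 = 272.22 °C = 545.37 K.
T_C = 32 °C → 32 + 273.15 = 305.15 K.
W = η·Q_H = 0.165 × 166 = 27.39 kJ, so Q_C = Q_H − W = 138.6 kJ.
The hot reservoir loses entropy Q_H/T_H = 166/545.37 = 0.3044 kJ/K; the cold reservoir gains Q_C/T_C = 138.6/305.15 = 0.4542 kJ/K.
ΔS_univ = −Q_H/T_H + Q_C/T_C = 0.150 kJ/K (> 0, since η = 0.165 < η_Carnot = 0.440).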